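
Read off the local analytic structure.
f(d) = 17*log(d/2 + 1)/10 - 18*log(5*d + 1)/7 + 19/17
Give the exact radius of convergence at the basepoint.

The radius of convergence is 1/5.

Branch term (-18/7)*log(1 - d/(-1/5)): its argument vanishes at d = -1/5, a logarithmic branch point, modulus 1/5.
Branch term (17/10)*log(1 - d/(-2)): its argument vanishes at d = -2, a logarithmic branch point, modulus 2.
The radius of convergence is the smallest modulus among the singular points: 1/5.


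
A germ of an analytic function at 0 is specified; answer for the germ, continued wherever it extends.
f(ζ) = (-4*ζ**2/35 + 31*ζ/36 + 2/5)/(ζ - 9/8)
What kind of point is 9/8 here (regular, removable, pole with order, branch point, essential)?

The point is a pole of order 1.

The denominator factor ζ - 9/8 vanishes at 9/8 and appears to the power 1; the numerator there equals 1371/1120, nonzero, and no other factor vanishes.
Hence a pole whose order is the multiplicity, 1.


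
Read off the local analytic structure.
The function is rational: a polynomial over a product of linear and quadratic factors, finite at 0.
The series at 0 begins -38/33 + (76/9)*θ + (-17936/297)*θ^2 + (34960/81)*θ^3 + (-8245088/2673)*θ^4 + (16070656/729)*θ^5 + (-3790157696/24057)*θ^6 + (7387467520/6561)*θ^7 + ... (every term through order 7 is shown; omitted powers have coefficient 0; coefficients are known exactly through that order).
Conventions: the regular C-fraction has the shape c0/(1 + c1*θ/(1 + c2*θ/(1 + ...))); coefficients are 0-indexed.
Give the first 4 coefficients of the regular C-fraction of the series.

The regular C-fraction coefficients are [-38/33, 22/3, -2/11, 2/11].

Taylor coefficients (read off): a_0 = -38/33, a_1 = 76/9, a_2 = -17936/297, a_3 = 34960/81.
c0 = a_0 = -38/33. Peel one level at a time: if S = 1 + c*θ/S' with S'(0) = 1, then c is the θ-coefficient of S and S' = c*θ/(S - 1).
S_1 = c0/f = 1 + (22/3)*θ + (4/3)*θ^2 + ...; c1 = 22/3.
S_2 = c1*θ/(S_1 - 1) = 1 + (-2/11)*θ + (4/121)*θ^2 + ...; c2 = -2/11.
S_3 = c2*θ/(S_2 - 1) = 1 + (2/11)*θ + ...; c3 = 2/11.


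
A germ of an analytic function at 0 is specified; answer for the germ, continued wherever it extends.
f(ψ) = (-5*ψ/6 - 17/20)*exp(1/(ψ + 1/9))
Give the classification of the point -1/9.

The exponent 1/(ψ - (-1/9)) has a pole at -1/9, so exp(1/(ψ - (-1/9))) takes every nonzero value near it: an essential singularity (not a pole of any order).

The point is an essential singularity.


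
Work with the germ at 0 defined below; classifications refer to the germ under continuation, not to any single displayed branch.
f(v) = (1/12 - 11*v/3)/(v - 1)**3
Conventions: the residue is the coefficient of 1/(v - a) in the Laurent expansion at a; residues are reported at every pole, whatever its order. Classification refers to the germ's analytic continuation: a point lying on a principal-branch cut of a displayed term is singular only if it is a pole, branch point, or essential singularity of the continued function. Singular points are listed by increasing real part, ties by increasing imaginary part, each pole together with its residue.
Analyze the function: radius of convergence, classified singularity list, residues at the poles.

Denominator factor (v - 1)^3: pole of order 3 at 1, modulus 1.
The radius of convergence is the smallest modulus among the singular points: 1.
At the order-3 pole 1 set g(v) = (v - (1))^3*f(v) = 1/12 - 11*v/3.
Order-3 pole: residue = g''(a)/2; g''(1) = 0, so the residue is 0.

Radius of convergence at 0: 1.
At 1: a pole of order 3; residue 0.


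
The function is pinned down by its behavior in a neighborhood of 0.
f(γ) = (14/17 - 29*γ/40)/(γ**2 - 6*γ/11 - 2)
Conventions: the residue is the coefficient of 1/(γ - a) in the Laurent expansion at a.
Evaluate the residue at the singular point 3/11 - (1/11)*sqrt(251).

The residue is -29/80 - (4681/341360)*sqrt(251).

The factor γ**2 - 6*γ/11 - 2 splits as (γ - a)(γ - a') with a = 3/11 - (1/11)*sqrt(251), a' = 3/11 + (1/11)*sqrt(251). At the order-1 pole a set g(γ) = (γ - a)*f(γ) = [14/17 - 29*γ/40] / (γ - a').
Simple pole: residue = g(a) at a = 3/11 - (1/11)*sqrt(251), which is -29/80 - (4681/341360)*sqrt(251).


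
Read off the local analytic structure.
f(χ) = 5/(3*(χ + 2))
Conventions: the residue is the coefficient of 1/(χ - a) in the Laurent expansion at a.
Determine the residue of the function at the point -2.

The residue is 5/3.

At the order-1 pole -2 set g(χ) = (χ - (-2))*f(χ) = 5/3.
Simple pole: residue = g(a) at a = -2, which is 5/3.


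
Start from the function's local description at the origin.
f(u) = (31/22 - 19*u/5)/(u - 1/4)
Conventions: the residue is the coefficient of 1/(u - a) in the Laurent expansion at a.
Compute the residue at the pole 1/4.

At the order-1 pole 1/4 set g(u) = (u - (1/4))*f(u) = 31/22 - 19*u/5.
Simple pole: residue = g(a) at a = 1/4, which is 101/220.

The residue is 101/220.


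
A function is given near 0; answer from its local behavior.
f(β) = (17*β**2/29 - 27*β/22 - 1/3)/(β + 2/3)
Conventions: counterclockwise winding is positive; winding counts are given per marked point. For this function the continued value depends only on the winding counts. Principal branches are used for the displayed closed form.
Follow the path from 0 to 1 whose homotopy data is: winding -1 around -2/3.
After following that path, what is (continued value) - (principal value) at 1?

The function is rational, hence single-valued: continuing it around any pole returns the same value, so the difference is 0.

Continued minus principal equals 0.


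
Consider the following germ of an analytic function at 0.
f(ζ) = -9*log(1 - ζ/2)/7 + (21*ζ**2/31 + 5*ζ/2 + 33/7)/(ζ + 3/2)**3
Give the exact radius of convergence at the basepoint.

Denominator factor (ζ + 3/2)^3: pole of order 3 at -3/2, modulus 3/2.
Branch term (-9/7)*log(1 - ζ/(2)): its argument vanishes at ζ = 2, a logarithmic branch point, modulus 2.
The radius of convergence is the smallest modulus among the singular points: 3/2.

The radius of convergence is 3/2.


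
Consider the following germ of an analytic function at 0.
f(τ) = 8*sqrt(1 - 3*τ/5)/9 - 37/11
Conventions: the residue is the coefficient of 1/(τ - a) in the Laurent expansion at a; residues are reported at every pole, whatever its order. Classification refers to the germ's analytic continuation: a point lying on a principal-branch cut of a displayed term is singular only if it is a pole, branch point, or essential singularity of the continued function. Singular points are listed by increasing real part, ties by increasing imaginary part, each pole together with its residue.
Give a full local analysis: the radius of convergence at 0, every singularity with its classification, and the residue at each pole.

Branch term (8/9)*sqrt(1 - τ/(5/3)): its argument vanishes at τ = 5/3, a square-root branch point, modulus 5/3.
The radius of convergence is the smallest modulus among the singular points: 5/3.

Radius of convergence at 0: 5/3.
At 5/3: an algebraic (square-root) branch point.


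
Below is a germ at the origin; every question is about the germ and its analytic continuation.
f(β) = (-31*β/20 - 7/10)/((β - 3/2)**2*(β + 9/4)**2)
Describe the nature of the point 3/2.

The point is a pole of order 2.

The denominator factor β - 3/2 vanishes at 3/2 and appears to the power 2; the numerator there equals -121/40, nonzero, and no other factor vanishes.
Hence a pole whose order is the multiplicity, 2.


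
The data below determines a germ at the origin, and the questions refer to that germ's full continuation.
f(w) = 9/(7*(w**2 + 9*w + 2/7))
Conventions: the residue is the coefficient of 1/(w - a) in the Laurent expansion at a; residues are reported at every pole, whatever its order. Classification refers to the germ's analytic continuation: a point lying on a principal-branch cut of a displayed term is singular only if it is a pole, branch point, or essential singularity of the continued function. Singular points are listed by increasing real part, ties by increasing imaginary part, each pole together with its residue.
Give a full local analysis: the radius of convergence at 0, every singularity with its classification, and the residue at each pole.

Denominator factor (w**2 + 9*w + 2/7): discriminant 559/7, real irrational roots -9/2 + (1/14)*sqrt(3913) and -9/2 - (1/14)*sqrt(3913); poles of order 1, moduli 9/2 - (1/14)*sqrt(3913) and 9/2 + (1/14)*sqrt(3913).
The radius of convergence is the smallest modulus among the singular points: 9/2 - (1/14)*sqrt(3913).
The factor w**2 + 9*w + 2/7 splits as (w - a)(w - a') with a = -9/2 - (1/14)*sqrt(3913), a' = -9/2 + (1/14)*sqrt(3913). At the order-1 pole a set g(w) = (w - a)*f(w) = [9/7] / (w - a').
Simple pole: residue = g(a) at a = -9/2 - (1/14)*sqrt(3913), which is -(9/3913)*sqrt(3913).
The factor w**2 + 9*w + 2/7 splits as (w - a)(w - a') with a = -9/2 + (1/14)*sqrt(3913), a' = -9/2 - (1/14)*sqrt(3913). At the order-1 pole a set g(w) = (w - a)*f(w) = [9/7] / (w - a').
Simple pole: residue = g(a) at a = -9/2 + (1/14)*sqrt(3913), which is (9/3913)*sqrt(3913).
List the singular points by increasing real part (a conjugate pair: the negative imaginary part first).

Radius of convergence at 0: 9/2 - (1/14)*sqrt(3913).
At -9/2 - (1/14)*sqrt(3913): a pole of order 1; residue -(9/3913)*sqrt(3913).
At -9/2 + (1/14)*sqrt(3913): a pole of order 1; residue (9/3913)*sqrt(3913).


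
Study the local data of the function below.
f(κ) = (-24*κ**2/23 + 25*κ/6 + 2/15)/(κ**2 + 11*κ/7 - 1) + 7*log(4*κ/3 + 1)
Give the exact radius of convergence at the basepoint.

Denominator factor (κ**2 + 11*κ/7 - 1): discriminant 317/49, real irrational roots -11/14 + (1/14)*sqrt(317) and -11/14 - (1/14)*sqrt(317); poles of order 1, moduli -11/14 + (1/14)*sqrt(317) and 11/14 + (1/14)*sqrt(317).
Branch term (7)*log(1 - κ/(-3/4)): its argument vanishes at κ = -3/4, a logarithmic branch point, modulus 3/4.
The radius of convergence is the smallest modulus among the singular points: -11/14 + (1/14)*sqrt(317).

The radius of convergence is -11/14 + (1/14)*sqrt(317).


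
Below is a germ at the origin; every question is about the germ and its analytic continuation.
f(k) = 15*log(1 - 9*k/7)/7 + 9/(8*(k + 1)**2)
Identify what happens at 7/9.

The term (15/7)*log(1 - k/(7/9)) has argument 1 - 7/9/(7/9) = 0 at 7/9: a logarithmic (infinitely-sheeted) branch point; the remaining terms are analytic or single-valued there.

The point is a logarithmic branch point.


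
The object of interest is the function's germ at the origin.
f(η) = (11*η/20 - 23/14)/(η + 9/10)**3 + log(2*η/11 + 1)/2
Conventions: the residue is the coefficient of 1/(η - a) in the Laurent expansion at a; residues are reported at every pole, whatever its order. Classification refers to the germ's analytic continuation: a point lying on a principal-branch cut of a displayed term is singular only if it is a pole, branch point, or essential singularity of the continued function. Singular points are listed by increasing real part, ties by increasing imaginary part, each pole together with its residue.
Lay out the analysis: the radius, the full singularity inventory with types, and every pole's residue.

Radius of convergence at 0: 9/10.
At -11/2: a logarithmic branch point.
At -9/10: a pole of order 3; residue 0.

Denominator factor (η + 9/10)^3: pole of order 3 at -9/10, modulus 9/10.
Branch term (1/2)*log(1 - η/(-11/2)): its argument vanishes at η = -11/2, a logarithmic branch point, modulus 11/2.
The radius of convergence is the smallest modulus among the singular points: 9/10.
The branch term is analytic at -9/10 and contributes nothing to the residue; only the rational part matters.
At the order-3 pole -9/10 set g(η) = (η - (-9/10))^3*(rational part) = 11*η/20 - 23/14.
Order-3 pole: residue = g''(a)/2; g''(-9/10) = 0, so the residue is 0.
List the singular points by increasing real part (a conjugate pair: the negative imaginary part first).


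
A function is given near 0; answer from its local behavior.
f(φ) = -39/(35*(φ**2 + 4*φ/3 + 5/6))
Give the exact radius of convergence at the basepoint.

The radius of convergence is (1/6)*sqrt(30).

Denominator factor (φ**2 + 4*φ/3 + 5/6): discriminant -14/9, complex-conjugate roots (-2/3) + ((1/6)*sqrt(14))*i and (-2/3) - ((1/6)*sqrt(14))*i; poles of order 1, moduli (1/6)*sqrt(30) and (1/6)*sqrt(30).
The radius of convergence is the smallest modulus among the singular points: (1/6)*sqrt(30).


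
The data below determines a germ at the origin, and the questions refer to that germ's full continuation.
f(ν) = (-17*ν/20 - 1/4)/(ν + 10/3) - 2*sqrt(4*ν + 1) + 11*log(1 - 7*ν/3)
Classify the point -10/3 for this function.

The denominator factor ν + 10/3 vanishes at -10/3 and appears to the power 1; the numerator there equals 31/12, nonzero, and no other factor vanishes.
The branch terms are analytic at this point.
Hence a pole whose order is the multiplicity, 1.

The point is a pole of order 1.


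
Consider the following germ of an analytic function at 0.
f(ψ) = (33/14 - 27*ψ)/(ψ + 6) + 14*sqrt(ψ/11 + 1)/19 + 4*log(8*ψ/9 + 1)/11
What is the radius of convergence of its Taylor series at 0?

Denominator factor (ψ + 6): pole of order 1 at -6, modulus 6.
Branch term (14/19)*sqrt(1 - ψ/(-11)): its argument vanishes at ψ = -11, a square-root branch point, modulus 11.
Branch term (4/11)*log(1 - ψ/(-9/8)): its argument vanishes at ψ = -9/8, a logarithmic branch point, modulus 9/8.
The radius of convergence is the smallest modulus among the singular points: 9/8.

The radius of convergence is 9/8.


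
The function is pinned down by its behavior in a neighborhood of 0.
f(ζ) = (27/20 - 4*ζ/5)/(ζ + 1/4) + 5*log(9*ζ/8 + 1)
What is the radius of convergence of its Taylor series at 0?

Denominator factor (ζ + 1/4): pole of order 1 at -1/4, modulus 1/4.
Branch term (5)*log(1 - ζ/(-8/9)): its argument vanishes at ζ = -8/9, a logarithmic branch point, modulus 8/9.
The radius of convergence is the smallest modulus among the singular points: 1/4.

The radius of convergence is 1/4.


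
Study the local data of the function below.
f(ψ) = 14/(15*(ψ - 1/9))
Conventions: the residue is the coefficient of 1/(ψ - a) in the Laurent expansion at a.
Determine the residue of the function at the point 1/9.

At the order-1 pole 1/9 set g(ψ) = (ψ - (1/9))*f(ψ) = 14/15.
Simple pole: residue = g(a) at a = 1/9, which is 14/15.

The residue is 14/15.


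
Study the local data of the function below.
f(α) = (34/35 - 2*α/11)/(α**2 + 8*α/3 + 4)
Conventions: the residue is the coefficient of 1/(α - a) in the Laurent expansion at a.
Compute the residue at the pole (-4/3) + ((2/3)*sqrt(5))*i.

The residue is (-1/11) - ((701/3850)*sqrt(5))*i.

The factor α**2 + 8*α/3 + 4 splits as (α - a)(α - a') with a = (-4/3) + ((2/3)*sqrt(5))*i, a' = (-4/3) - ((2/3)*sqrt(5))*i. At the order-1 pole a set g(α) = (α - a)*f(α) = [34/35 - 2*α/11] / (α - a').
Simple pole: residue = g(a) at a = (-4/3) + ((2/3)*sqrt(5))*i, which is (-1/11) - ((701/3850)*sqrt(5))*i.


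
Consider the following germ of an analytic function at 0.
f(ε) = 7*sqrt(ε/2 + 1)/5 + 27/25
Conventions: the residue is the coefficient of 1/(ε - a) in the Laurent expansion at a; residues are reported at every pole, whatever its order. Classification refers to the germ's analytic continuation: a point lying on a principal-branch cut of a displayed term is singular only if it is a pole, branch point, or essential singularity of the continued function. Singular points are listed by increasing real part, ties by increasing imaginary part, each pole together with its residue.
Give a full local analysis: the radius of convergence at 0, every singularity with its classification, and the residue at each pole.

Branch term (7/5)*sqrt(1 - ε/(-2)): its argument vanishes at ε = -2, a square-root branch point, modulus 2.
The radius of convergence is the smallest modulus among the singular points: 2.

Radius of convergence at 0: 2.
At -2: an algebraic (square-root) branch point.


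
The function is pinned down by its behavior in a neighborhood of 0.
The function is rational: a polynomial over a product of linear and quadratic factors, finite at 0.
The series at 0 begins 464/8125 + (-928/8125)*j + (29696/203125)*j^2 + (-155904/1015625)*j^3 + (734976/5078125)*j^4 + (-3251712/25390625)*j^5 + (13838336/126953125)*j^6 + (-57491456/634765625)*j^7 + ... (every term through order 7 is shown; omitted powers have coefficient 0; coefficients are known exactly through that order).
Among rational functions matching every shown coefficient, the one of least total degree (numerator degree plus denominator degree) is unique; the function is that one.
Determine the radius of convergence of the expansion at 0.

No rational of total degree below 4 reproduces all 8 coefficients; solving the [0/4] Pade equations on them gives f(j) = 29/(26*(j + 5/4)*(j + 5/2)**3), whose expansion matches every shown term.
Denominator factor (j + 5/4): pole of order 1 at -5/4, modulus 5/4.
Denominator factor (j + 5/2)^3: pole of order 3 at -5/2, modulus 5/2.
The radius of convergence is the smallest modulus among the singular points: 5/4.

The radius of convergence is 5/4.


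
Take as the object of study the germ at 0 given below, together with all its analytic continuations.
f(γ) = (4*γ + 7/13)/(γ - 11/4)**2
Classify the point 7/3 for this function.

Denominator factors: γ - 11/4 = -5/12 at γ = 7/3 — none vanishes.
So the germ continues analytically to 7/3.

The point is a regular point.


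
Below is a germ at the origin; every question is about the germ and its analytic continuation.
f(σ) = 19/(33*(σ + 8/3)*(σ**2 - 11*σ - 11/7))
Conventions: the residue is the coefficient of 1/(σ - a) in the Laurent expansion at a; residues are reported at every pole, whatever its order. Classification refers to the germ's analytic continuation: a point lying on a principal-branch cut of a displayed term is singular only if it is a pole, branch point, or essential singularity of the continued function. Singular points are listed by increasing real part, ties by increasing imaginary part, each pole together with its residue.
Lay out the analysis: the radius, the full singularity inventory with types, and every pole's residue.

Radius of convergence at 0: -11/2 + (9/14)*sqrt(77).
At -8/3: a pole of order 1; residue 399/24167.
At 11/2 - (9/14)*sqrt(77): a pole of order 1; residue -399/48334 - (6517/4785066)*sqrt(77).
At 11/2 + (9/14)*sqrt(77): a pole of order 1; residue -399/48334 + (6517/4785066)*sqrt(77).


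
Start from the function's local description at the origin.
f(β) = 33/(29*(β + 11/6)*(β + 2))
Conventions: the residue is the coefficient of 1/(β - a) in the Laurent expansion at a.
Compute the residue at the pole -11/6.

At the order-1 pole -11/6 set g(β) = (β - (-11/6))*f(β) = 33/(29*(β + 2)).
Simple pole: residue = g(a) at a = -11/6, which is 198/29.

The residue is 198/29.


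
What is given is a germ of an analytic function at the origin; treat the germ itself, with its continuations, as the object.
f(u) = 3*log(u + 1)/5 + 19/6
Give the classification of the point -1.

The point is a logarithmic branch point.

The term (3/5)*log(1 - u/(-1)) has argument 1 - -1/(-1) = 0 at -1: a logarithmic (infinitely-sheeted) branch point; the remaining terms are analytic or single-valued there.


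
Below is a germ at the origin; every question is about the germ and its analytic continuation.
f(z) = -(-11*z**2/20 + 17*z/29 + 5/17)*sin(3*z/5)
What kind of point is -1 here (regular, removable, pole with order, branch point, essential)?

There is no denominator, hence no pole anywhere.
The factor -sin(3*z/5) is entire.
So the germ continues analytically to -1.

The point is a regular point.


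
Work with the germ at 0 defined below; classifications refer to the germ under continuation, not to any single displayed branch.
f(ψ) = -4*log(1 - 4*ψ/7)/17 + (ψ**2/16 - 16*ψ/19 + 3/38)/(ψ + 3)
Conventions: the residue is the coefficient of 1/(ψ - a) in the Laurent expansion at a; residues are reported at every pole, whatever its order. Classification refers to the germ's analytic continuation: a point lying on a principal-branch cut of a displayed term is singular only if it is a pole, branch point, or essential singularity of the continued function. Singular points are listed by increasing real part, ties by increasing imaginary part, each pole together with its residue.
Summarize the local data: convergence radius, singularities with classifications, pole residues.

Denominator factor (ψ + 3): pole of order 1 at -3, modulus 3.
Branch term (-4/17)*log(1 - ψ/(7/4)): its argument vanishes at ψ = 7/4, a logarithmic branch point, modulus 7/4.
The radius of convergence is the smallest modulus among the singular points: 7/4.
The branch term is analytic at -3 and contributes nothing to the residue; only the rational part matters.
At the order-1 pole -3 set g(ψ) = (ψ - (-3))*(rational part) = ψ**2/16 - 16*ψ/19 + 3/38.
Simple pole: residue = g(a) at a = -3, which is 963/304.
List the singular points by increasing real part (a conjugate pair: the negative imaginary part first).

Radius of convergence at 0: 7/4.
At -3: a pole of order 1; residue 963/304.
At 7/4: a logarithmic branch point.


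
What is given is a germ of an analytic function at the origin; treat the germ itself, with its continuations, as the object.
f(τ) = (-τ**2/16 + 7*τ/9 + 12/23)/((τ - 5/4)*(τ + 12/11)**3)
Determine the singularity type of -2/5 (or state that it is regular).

Denominator factors: τ + 12/11 = 38/55 at τ = -2/5; τ - 5/4 = -33/20 at τ = -2/5 — none vanishes.
So the germ continues analytically to -2/5.

The point is a regular point.


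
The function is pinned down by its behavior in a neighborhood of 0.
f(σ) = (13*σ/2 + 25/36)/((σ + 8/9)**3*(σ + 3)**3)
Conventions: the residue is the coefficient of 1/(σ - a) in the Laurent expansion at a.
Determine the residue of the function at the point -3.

At the order-3 pole -3 set g(σ) = (σ - (-3))^3*f(σ) = (13*σ/2 + 25/36)/(σ + 8/9)**3.
Order-3 pole: residue = g''(a)/2; g''(-3) = 8463690/2476099, so the residue is 4231845/2476099.

The residue is 4231845/2476099.


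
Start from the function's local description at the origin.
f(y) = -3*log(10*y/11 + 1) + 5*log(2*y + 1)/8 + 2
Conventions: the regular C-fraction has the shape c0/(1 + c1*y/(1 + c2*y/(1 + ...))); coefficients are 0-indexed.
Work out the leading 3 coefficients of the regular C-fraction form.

Taylor coefficients (expand at 0): a_0 = 2, a_1 = -65/44, a_2 = -5/484.
c0 = a_0 = 2. Peel one level at a time: if S = 1 + c*y/S' with S'(0) = 1, then c is the y-coefficient of S and S' = c*y/(S - 1).
S_1 = c0/f = 1 + (65/88)*y + (4265/7744)*y^2 + ...; c1 = 65/88.
S_2 = c1*y/(S_1 - 1) = 1 + (-853/1144)*y + ...; c2 = -853/1144.

The regular C-fraction coefficients are [2, 65/88, -853/1144].


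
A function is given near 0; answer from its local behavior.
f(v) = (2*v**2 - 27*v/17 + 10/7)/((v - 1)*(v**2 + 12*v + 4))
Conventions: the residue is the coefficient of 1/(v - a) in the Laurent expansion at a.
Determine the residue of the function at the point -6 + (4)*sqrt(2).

The residue is 3827/4046 - (223/289)*sqrt(2).

The factor v**2 + 12*v + 4 splits as (v - a)(v - a') with a = -6 + (4)*sqrt(2), a' = -6 - (4)*sqrt(2). At the order-1 pole a set g(v) = (v - a)*f(v) = [(2*v**2 - 27*v/17 + 10/7)/(v - 1)] / (v - a').
Simple pole: residue = g(a) at a = -6 + (4)*sqrt(2), which is 3827/4046 - (223/289)*sqrt(2).


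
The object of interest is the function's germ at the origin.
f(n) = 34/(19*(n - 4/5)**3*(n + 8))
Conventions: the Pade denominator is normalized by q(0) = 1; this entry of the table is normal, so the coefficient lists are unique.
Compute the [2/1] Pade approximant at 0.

Taylor coefficients needed (expand at 0): a_0 = -2125/4864, a_1 = -61625/38912, a_2 = -1213375/311296, a_3 = -20036625/2490368.
Write the denominator as Q(n) = 1 + q1*n. Requiring Q*f - P = O(n^4) with deg P <= 2 kills the coefficients of n^3..n^3 in Q*f:
  n^3: a_3 + q1*a_2 = 0, i.e. -20036625/2490368 + (-1213375/311296)*q1 = 0.
Solving this linear system: q1 = -9429/4568.
The numerator is Q*f truncated at degree 2: P0 = a_0 = -2125/4864; P1 = a_1 + q1*a_0 = -7575625/11109376; P2 = a_2 + q1*a_1 = -13971875/22218752.

The Pade approximant has numerator coefficients [-2125/4864, -7575625/11109376, -13971875/22218752]; denominator coefficients [1, -9429/4568].


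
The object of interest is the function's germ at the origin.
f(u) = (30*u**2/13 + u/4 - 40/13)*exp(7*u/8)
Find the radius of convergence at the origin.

The factor exp(7*u/8) is entire and contributes no finite singular point.
The polynomial part has no poles.
No finite singular points: the Taylor series at 0 converges everywhere.

The radius of convergence is infinite.


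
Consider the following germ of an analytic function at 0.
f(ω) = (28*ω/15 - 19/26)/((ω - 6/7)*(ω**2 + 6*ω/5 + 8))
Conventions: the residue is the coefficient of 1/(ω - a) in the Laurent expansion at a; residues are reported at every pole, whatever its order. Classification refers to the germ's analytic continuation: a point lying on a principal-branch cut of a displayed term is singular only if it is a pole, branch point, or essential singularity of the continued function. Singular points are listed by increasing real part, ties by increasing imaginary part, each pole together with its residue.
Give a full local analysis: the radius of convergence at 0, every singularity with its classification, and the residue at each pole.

Radius of convergence at 0: 6/7.
At (-3/5) - ((1/5)*sqrt(191))*i: a pole of order 1; residue (-5537/124384) + ((1620353/71272032)*sqrt(191))*i.
At (-3/5) + ((1/5)*sqrt(191))*i: a pole of order 1; residue (-5537/124384) - ((1620353/71272032)*sqrt(191))*i.
At 6/7: a pole of order 1; residue 5537/62192.


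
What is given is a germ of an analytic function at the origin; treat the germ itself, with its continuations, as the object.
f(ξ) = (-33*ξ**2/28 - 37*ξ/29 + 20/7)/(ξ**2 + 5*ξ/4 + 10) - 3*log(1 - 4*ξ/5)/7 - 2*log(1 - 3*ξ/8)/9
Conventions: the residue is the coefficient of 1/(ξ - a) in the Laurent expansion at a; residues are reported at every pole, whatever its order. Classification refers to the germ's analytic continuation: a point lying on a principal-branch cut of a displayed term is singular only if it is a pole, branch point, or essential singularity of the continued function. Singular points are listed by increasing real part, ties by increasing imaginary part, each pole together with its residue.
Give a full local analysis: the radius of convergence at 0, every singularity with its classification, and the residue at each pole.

Radius of convergence at 0: 5/4.
At (-5/8) - ((1/8)*sqrt(615))*i: a pole of order 1; residue (641/6496) + ((75455/799008)*sqrt(615))*i.
At (-5/8) + ((1/8)*sqrt(615))*i: a pole of order 1; residue (641/6496) - ((75455/799008)*sqrt(615))*i.
At 5/4: a logarithmic branch point.
At 8/3: a logarithmic branch point.


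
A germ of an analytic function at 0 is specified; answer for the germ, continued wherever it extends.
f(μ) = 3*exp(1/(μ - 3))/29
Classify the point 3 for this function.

The point is an essential singularity.

The exponent 1/(μ - (3)) has a pole at 3, so exp(1/(μ - (3))) takes every nonzero value near it: an essential singularity (not a pole of any order).


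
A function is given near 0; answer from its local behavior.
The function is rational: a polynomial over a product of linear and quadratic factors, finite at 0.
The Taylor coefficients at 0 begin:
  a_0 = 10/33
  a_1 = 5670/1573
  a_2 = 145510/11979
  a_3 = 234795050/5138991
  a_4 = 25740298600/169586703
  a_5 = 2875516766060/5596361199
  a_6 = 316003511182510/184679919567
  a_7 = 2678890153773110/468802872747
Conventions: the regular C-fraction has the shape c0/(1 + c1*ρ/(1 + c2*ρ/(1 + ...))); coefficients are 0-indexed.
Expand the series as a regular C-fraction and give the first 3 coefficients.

Taylor coefficients (read off): a_0 = 10/33, a_1 = 5670/1573, a_2 = 145510/11979.
c0 = a_0 = 10/33. Peel one level at a time: if S = 1 + c*ρ/S' with S'(0) = 1, then c is the ρ-coefficient of S and S' = c*ρ/(S - 1).
S_1 = c0/f = 1 + (-1701/143)*ρ + (6221084/61347)*ρ^2 + ...; c1 = -1701/143.
S_2 = c1*ρ/(S_1 - 1) = 1 + (6221084/729729)*ρ + ...; c2 = 6221084/729729.

The regular C-fraction coefficients are [10/33, -1701/143, 6221084/729729].


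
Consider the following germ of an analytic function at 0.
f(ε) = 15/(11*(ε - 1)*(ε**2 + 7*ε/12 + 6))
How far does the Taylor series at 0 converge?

The radius of convergence is 1.

Denominator factor (ε - 1): pole of order 1 at 1, modulus 1.
Denominator factor (ε**2 + 7*ε/12 + 6): discriminant -3407/144, complex-conjugate roots (-7/24) + ((1/24)*sqrt(3407))*i and (-7/24) - ((1/24)*sqrt(3407))*i; poles of order 1, moduli sqrt(6) and sqrt(6).
The radius of convergence is the smallest modulus among the singular points: 1.


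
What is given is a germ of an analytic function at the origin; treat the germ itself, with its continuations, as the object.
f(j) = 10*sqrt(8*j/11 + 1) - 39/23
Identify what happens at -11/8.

The term (10)*sqrt(1 - j/(-11/8)) has argument 1 - -11/8/(-11/8) = 0 at -11/8: a square-root (algebraic, two-sheeted) branch point; the remaining terms are analytic or single-valued there.

The point is an algebraic (square-root) branch point.


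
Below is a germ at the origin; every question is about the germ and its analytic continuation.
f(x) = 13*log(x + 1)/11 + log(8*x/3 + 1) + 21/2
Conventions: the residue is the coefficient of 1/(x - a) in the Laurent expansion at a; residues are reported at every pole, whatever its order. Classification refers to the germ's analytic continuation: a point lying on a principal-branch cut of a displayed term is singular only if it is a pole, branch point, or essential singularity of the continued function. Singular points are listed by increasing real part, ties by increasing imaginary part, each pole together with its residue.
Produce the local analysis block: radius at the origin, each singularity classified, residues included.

Branch term (13/11)*log(1 - x/(-1)): its argument vanishes at x = -1, a logarithmic branch point, modulus 1.
Branch term (1)*log(1 - x/(-3/8)): its argument vanishes at x = -3/8, a logarithmic branch point, modulus 3/8.
The radius of convergence is the smallest modulus among the singular points: 3/8.
List the singular points by increasing real part (a conjugate pair: the negative imaginary part first).

Radius of convergence at 0: 3/8.
At -1: a logarithmic branch point.
At -3/8: a logarithmic branch point.


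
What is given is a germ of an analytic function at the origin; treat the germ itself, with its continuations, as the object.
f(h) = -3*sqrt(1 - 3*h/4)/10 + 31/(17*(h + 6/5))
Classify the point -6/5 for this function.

The denominator factor h + 6/5 vanishes at -6/5 and appears to the power 1; the numerator there equals 31/17, nonzero, and no other factor vanishes.
The branch terms are analytic at this point.
Hence a pole whose order is the multiplicity, 1.

The point is a pole of order 1.


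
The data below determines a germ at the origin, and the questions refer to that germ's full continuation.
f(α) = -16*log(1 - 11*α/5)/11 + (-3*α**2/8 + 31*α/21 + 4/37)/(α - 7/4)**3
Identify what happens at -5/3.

The point is a regular point.

Denominator factors: α - 7/4 = -41/12 at α = -5/3 — none vanishes.
Branch term log(1 - α/(5/11)): argument at -5/3 is 14/3, nonzero, so -5/3 is not its branch point (a point on a principal cut is still regular for the continued germ).
So the germ continues analytically to -5/3.


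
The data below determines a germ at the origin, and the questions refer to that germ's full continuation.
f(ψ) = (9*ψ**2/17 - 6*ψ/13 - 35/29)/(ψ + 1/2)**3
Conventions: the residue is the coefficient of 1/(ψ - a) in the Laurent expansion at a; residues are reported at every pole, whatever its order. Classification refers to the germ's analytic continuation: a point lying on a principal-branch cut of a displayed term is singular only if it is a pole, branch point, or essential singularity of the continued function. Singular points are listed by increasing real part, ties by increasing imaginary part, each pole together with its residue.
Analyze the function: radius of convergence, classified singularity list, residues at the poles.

Radius of convergence at 0: 1/2.
At -1/2: a pole of order 3; residue 9/17.

Denominator factor (ψ + 1/2)^3: pole of order 3 at -1/2, modulus 1/2.
The radius of convergence is the smallest modulus among the singular points: 1/2.
At the order-3 pole -1/2 set g(ψ) = (ψ - (-1/2))^3*f(ψ) = 9*ψ**2/17 - 6*ψ/13 - 35/29.
Order-3 pole: residue = g''(a)/2; g''(-1/2) = 18/17, so the residue is 9/17.


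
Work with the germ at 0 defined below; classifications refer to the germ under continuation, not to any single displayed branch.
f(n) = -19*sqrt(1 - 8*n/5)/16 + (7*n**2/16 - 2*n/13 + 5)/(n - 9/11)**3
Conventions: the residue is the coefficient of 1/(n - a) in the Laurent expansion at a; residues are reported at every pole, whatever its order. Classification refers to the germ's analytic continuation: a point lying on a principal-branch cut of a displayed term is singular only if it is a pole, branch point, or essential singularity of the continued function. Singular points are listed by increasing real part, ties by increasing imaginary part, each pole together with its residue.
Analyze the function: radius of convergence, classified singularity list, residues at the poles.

Denominator factor (n - 9/11)^3: pole of order 3 at 9/11, modulus 9/11.
Branch term (-19/16)*sqrt(1 - n/(5/8)): its argument vanishes at n = 5/8, a square-root branch point, modulus 5/8.
The radius of convergence is the smallest modulus among the singular points: 5/8.
The branch term is analytic at 9/11 and contributes nothing to the residue; only the rational part matters.
At the order-3 pole 9/11 set g(n) = (n - (9/11))^3*(rational part) = 7*n**2/16 - 2*n/13 + 5.
Order-3 pole: residue = g''(a)/2; g''(9/11) = 7/8, so the residue is 7/16.
List the singular points by increasing real part (a conjugate pair: the negative imaginary part first).

Radius of convergence at 0: 5/8.
At 5/8: an algebraic (square-root) branch point.
At 9/11: a pole of order 3; residue 7/16.


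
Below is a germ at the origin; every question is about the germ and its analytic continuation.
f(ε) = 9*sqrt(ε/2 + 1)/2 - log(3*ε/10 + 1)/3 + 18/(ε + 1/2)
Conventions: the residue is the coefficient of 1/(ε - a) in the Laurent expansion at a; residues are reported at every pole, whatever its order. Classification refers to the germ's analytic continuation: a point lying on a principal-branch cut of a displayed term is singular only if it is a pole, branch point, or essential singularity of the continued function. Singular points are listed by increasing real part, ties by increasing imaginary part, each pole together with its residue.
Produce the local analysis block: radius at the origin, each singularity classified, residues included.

Radius of convergence at 0: 1/2.
At -10/3: a logarithmic branch point.
At -2: an algebraic (square-root) branch point.
At -1/2: a pole of order 1; residue 18.

Denominator factor (ε + 1/2): pole of order 1 at -1/2, modulus 1/2.
Branch term (9/2)*sqrt(1 - ε/(-2)): its argument vanishes at ε = -2, a square-root branch point, modulus 2.
Branch term (-1/3)*log(1 - ε/(-10/3)): its argument vanishes at ε = -10/3, a logarithmic branch point, modulus 10/3.
The radius of convergence is the smallest modulus among the singular points: 1/2.
The branch terms are analytic at -1/2 and contribute nothing to the residue; only the rational part matters.
At the order-1 pole -1/2 set g(ε) = (ε - (-1/2))*(rational part) = 18.
Simple pole: residue = g(a) at a = -1/2, which is 18.
List the singular points by increasing real part (a conjugate pair: the negative imaginary part first).


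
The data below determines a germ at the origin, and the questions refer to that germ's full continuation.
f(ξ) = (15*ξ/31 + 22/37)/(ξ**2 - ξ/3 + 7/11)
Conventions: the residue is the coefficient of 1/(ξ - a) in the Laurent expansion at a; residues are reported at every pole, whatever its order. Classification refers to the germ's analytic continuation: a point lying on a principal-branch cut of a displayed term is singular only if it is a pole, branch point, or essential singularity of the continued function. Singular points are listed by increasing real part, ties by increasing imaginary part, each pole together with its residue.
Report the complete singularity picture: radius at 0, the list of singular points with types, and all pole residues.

Radius of convergence at 0: (1/11)*sqrt(77).
At (1/6) - ((1/66)*sqrt(2651))*i: a pole of order 1; residue (15/62) + ((4647/552854)*sqrt(2651))*i.
At (1/6) + ((1/66)*sqrt(2651))*i: a pole of order 1; residue (15/62) - ((4647/552854)*sqrt(2651))*i.

Denominator factor (ξ**2 - ξ/3 + 7/11): discriminant -241/99, complex-conjugate roots (1/6) + ((1/66)*sqrt(2651))*i and (1/6) - ((1/66)*sqrt(2651))*i; poles of order 1, moduli (1/11)*sqrt(77) and (1/11)*sqrt(77).
The radius of convergence is the smallest modulus among the singular points: (1/11)*sqrt(77).
The factor ξ**2 - ξ/3 + 7/11 splits as (ξ - a)(ξ - a') with a = (1/6) - ((1/66)*sqrt(2651))*i, a' = (1/6) + ((1/66)*sqrt(2651))*i. At the order-1 pole a set g(ξ) = (ξ - a)*f(ξ) = [15*ξ/31 + 22/37] / (ξ - a').
Simple pole: residue = g(a) at a = (1/6) - ((1/66)*sqrt(2651))*i, which is (15/62) + ((4647/552854)*sqrt(2651))*i.
The factor ξ**2 - ξ/3 + 7/11 splits as (ξ - a)(ξ - a') with a = (1/6) + ((1/66)*sqrt(2651))*i, a' = (1/6) - ((1/66)*sqrt(2651))*i. At the order-1 pole a set g(ξ) = (ξ - a)*f(ξ) = [15*ξ/31 + 22/37] / (ξ - a').
Simple pole: residue = g(a) at a = (1/6) + ((1/66)*sqrt(2651))*i, which is (15/62) - ((4647/552854)*sqrt(2651))*i.
List the singular points by increasing real part (a conjugate pair: the negative imaginary part first).


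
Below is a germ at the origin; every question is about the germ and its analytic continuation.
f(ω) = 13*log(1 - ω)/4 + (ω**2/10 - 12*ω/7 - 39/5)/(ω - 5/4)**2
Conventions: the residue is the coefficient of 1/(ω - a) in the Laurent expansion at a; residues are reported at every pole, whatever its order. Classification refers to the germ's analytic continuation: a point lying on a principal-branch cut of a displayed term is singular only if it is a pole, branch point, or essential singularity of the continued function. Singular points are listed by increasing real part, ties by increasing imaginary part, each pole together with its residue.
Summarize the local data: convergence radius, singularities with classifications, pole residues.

Denominator factor (ω - 5/4)^2: pole of order 2 at 5/4, modulus 5/4.
Branch term (13/4)*log(1 - ω/(1)): its argument vanishes at ω = 1, a logarithmic branch point, modulus 1.
The radius of convergence is the smallest modulus among the singular points: 1.
The branch term is analytic at 5/4 and contributes nothing to the residue; only the rational part matters.
At the order-2 pole 5/4 set g(ω) = (ω - (5/4))^2*(rational part) = ω**2/10 - 12*ω/7 - 39/5.
Order-2 pole: residue = g'(a); g'(5/4) = -41/28, so the residue is -41/28.
List the singular points by increasing real part (a conjugate pair: the negative imaginary part first).

Radius of convergence at 0: 1.
At 1: a logarithmic branch point.
At 5/4: a pole of order 2; residue -41/28.


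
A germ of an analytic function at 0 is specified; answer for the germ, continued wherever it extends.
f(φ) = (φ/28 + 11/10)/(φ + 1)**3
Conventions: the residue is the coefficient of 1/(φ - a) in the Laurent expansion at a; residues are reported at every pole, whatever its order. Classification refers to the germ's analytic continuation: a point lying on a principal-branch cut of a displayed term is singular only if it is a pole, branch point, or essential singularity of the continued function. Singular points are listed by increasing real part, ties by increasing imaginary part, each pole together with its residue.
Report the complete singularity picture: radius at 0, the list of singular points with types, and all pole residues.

Radius of convergence at 0: 1.
At -1: a pole of order 3; residue 0.

Denominator factor (φ + 1)^3: pole of order 3 at -1, modulus 1.
The radius of convergence is the smallest modulus among the singular points: 1.
At the order-3 pole -1 set g(φ) = (φ - (-1))^3*f(φ) = φ/28 + 11/10.
Order-3 pole: residue = g''(a)/2; g''(-1) = 0, so the residue is 0.
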